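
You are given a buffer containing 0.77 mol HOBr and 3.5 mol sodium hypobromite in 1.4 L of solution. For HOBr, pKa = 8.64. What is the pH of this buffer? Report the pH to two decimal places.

pH = pKa + log([A⁻]/[HA]) = 8.64 + log(3.5/0.77)
pH = 8.64 + (+0.658) = 9.30

pH = 9.30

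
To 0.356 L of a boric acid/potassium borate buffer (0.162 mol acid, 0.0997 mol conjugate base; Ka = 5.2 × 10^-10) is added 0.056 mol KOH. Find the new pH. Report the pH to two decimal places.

OH- converts B(OH)3 to B(OH)4-: B(OH)3 → 0.106 mol, B(OH)4- → 0.156 mol.
pKa = −log(5.2 × 10^-10) = 9.284
pH = pKa + log(n_B(OH)4-/n_B(OH)3) = 9.284 + log(0.156/0.106) = 9.284 + (+0.168)

pH = 9.45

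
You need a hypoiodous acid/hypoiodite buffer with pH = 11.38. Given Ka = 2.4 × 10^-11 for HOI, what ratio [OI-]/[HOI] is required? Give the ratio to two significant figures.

pKa = -log(2.4 × 10^-11) = 10.620
pH = pKa + log(r) ⇒ log(r) = 11.38 − 10.620 = +0.760
r = [OI-]/[HOI] = 10^(+0.760) = 5.75

ratio = 5.8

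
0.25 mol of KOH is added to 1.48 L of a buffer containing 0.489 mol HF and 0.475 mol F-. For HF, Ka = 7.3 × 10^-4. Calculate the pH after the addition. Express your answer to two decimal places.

After neutralization: n(HF) = 0.239 mol, n(F-) = 0.725 mol.
pKa = −log(7.3 × 10^-4) = 3.137
pH = pKa + log([A⁻]/[HA]) = 3.137 + log(0.725/0.239) = 3.137 +0.482

pH = 3.62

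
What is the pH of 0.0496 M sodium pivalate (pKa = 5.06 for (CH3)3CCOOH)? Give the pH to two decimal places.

(CH3)3CCOO- is the conjugate base of the weak acid (CH3)3CCOOH.
Ka = 10^(−5.06) = 8.71 × 10^-6
Kb = Kw/Ka = 1.0×10^-14 / 8.71 × 10^-6 = 1.15 × 10^-9
From the ICE table, Kb = [OH-]²/(0.0496 − [OH-]) = 1.15 × 10^-9.
Neglecting [OH-] in the denominator: [OH-] = √(1.15 × 10^-9 × 0.0496) = 7.55 × 10^-6 M
Check: 0.015% ionized — well under 5%, approximation valid.
pOH = −log(7.55 × 10^-6) = 5.12; pH = 14.00 − 5.12 = 8.88

pH = 8.88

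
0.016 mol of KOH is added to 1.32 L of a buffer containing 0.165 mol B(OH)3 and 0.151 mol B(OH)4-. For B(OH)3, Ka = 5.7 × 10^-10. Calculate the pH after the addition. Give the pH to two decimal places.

OH- converts B(OH)3 to B(OH)4-: B(OH)3 → 0.149 mol, B(OH)4- → 0.167 mol.
pKa = −log(5.7 × 10^-10) = 9.244
Henderson–Hasselbalch with mole ratio 0.167/0.149: pH = 9.244 + (+0.050)

pH = 9.29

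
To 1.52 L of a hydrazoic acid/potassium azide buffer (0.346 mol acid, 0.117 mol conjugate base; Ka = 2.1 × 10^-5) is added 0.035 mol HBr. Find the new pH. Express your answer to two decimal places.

After neutralization: n(HN3) = 0.381 mol, n(N3-) = 0.082 mol.
pKa = −log(2.1 × 10^-5) = 4.678
pH = pKa + log([A⁻]/[HA]) = 4.678 + log(0.082/0.381) = 4.678 -0.667

pH = 4.01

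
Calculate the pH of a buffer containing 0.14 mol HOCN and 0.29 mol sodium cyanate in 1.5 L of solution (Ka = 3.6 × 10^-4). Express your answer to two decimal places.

pH = 3.76

pKa = −log(3.6 × 10^-4) = 3.444
pH = pKa + log([A⁻]/[HA]) = 3.444 + log(0.29/0.14)
pH = 3.444 + (+0.316) = 3.76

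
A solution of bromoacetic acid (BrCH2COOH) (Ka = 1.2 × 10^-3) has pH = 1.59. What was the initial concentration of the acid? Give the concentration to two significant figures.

C₀ = 5.8 × 10^-1 M

[H+] = 10^(-1.59) = 2.57 × 10^-2 M = x
Ka = x²/(C₀ − x) ⇒ C₀ = x + x²/Ka
C₀ = 2.57 × 10^-2 + (2.57 × 10^-2)²/(1.2 × 10^-3) = 5.76 × 10^-1 M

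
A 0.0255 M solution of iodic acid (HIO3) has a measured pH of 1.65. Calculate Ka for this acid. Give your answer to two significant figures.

Ka = 1.6 × 10^-1

[H+] = 10^(-1.65) = 2.24 × 10^-2 M
At equilibrium [HA] = 0.0255 − 2.24 × 10^-2 = 3.10 × 10^-3 M
Ka = [H+][A-]/[HA] = (2.24 × 10^-2)² / 3.10 × 10^-3 = 1.6 × 10^-1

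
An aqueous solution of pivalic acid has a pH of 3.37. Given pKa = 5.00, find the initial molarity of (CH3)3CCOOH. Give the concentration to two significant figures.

[H+] = 10^(-3.37) = 4.27 × 10^-4 M = x
Ka = 10^(−5.00) = 1.00 × 10^-5
Ka = x²/(C₀ − x) ⇒ C₀ = x + x²/Ka
C₀ = 4.27 × 10^-4 + (4.27 × 10^-4)²/(1.00 × 10^-5) = 1.87 × 10^-2 M

C₀ = 1.9 × 10^-2 M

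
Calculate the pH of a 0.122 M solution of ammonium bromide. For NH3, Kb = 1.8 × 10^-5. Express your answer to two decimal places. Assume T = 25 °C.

pH = 5.08

NH4+ is the conjugate acid of the weak base NH3.
Ka = Kw/Kb = 1.0×10^-14 / 1.8 × 10^-5 = 5.56 × 10^-10
From the ICE table, Ka = [H+]²/(0.122 − [H+]) = 5.56 × 10^-10.
Neglecting [H+] in the denominator: [H+] = √(5.56 × 10^-10 × 0.122) = 8.24 × 10^-6 M
([H+]/C₀ = 0.0068% < 5%, so the approximation holds.)
pH = −log[H+] = −log(8.24 × 10^-6) = 5.08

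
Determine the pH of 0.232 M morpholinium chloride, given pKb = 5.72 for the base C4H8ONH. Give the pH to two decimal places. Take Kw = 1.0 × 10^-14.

C4H8ONH2+ is the conjugate acid of the weak base C4H8ONH.
Kb = 10^(−5.72) = 1.91 × 10^-6
Ka = Kw/Kb = 1.0×10^-14 / 1.91 × 10^-6 = 5.24 × 10^-9
From the ICE table, Ka = x²/(0.232 − x) = 5.24 × 10^-9.
Neglecting x in the denominator: x = √(5.24 × 10^-9 × 0.232) = 3.49 × 10^-5 M
pH = −log(3.49 × 10^-5) = 4.46

pH = 4.46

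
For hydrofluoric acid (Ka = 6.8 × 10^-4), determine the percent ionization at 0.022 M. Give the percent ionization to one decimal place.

16.1%

HF ⇌ F- + H+; let x = [H+] at equilibrium.
Solve x² + 0.00068x − 1.5e-05 = 0 → x = 3.54 × 10^-3 M
% ionization = x/C₀ × 100% = 3.54 × 10^-3/0.022 × 100% = 16.1%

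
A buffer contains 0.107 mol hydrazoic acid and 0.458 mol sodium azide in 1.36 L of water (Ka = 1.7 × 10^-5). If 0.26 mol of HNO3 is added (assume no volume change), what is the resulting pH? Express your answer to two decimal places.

After neutralization: n(HN3) = 0.367 mol, n(N3-) = 0.198 mol.
pKa = −log(1.7 × 10^-5) = 4.770
pH = pKa + log(n_N3-/n_HN3) = 4.770 + log(0.198/0.367) = 4.770 + (-0.268)

pH = 4.50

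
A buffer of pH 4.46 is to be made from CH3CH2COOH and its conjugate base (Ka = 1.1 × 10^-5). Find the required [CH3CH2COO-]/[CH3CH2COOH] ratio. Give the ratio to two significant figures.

ratio = 0.32

pKa = -log(1.1 × 10^-5) = 4.959
pH = pKa + log(r) ⇒ log(r) = 4.46 − 4.959 = -0.499
r = [CH3CH2COO-]/[CH3CH2COOH] = 10^(-0.499) = 0.317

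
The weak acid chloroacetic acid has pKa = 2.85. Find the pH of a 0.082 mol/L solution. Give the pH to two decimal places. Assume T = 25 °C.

pH = 2.00

ClCH2COOH ⇌ ClCH2COO- + H+
Ka = 10^(−2.85) = 1.41 × 10^-3
Ka = [H+]²/(0.082 − [H+]) = 1.41 × 10^-3
The 5% rule fails; solving [H+]² + Ka·[H+] − Ka·C₀ = 0 exactly:
[H+] = [−0.00141 + √(0.00141² + 0.000462)]/2 = 1.01 × 10^-2 M
pH = −log(1.01 × 10^-2) = 2.00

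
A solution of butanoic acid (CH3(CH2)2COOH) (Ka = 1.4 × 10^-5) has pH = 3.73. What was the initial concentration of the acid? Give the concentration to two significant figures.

C₀ = 2.7 × 10^-3 M

[H+] = 10^(-3.73) = 1.86 × 10^-4 M = x
Ka = x²/(C₀ − x) ⇒ C₀ = x + x²/Ka
C₀ = 1.86 × 10^-4 + (1.86 × 10^-4)²/(1.4 × 10^-5) = 2.66 × 10^-3 M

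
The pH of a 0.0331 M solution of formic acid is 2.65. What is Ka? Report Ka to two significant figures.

[H+] = 10^(-2.65) = 2.24 × 10^-3 M
At equilibrium [HA] = 0.0331 − 2.24 × 10^-3 = 3.09 × 10^-2 M
Ka = [H+][A-]/[HA] = (2.24 × 10^-3)² / 3.09 × 10^-2 = 1.6 × 10^-4

Ka = 1.6 × 10^-4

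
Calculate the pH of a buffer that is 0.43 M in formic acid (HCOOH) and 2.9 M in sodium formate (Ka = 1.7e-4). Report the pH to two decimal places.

pKa = −log(1.7 × 10^-4) = 3.770
Henderson–Hasselbalch: pH = pKa + log([HCOO-]/[HCOOH]) = 3.770 + log(2.9/0.43)
pH = 3.770 + (+0.829) = 4.60

pH = 4.60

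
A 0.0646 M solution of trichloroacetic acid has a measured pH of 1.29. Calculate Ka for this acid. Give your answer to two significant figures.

Ka = 2.0 × 10^-1

[H+] = 10^(-1.29) = 5.13 × 10^-2 M
At equilibrium [HA] = 0.0646 − 5.13 × 10^-2 = 1.33 × 10^-2 M
Ka = [H+][A-]/[HA] = (5.13 × 10^-2)² / 1.33 × 10^-2 = 2.0 × 10^-1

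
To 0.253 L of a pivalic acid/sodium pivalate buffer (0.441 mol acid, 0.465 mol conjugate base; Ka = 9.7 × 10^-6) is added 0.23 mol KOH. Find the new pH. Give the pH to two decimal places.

OH- converts (CH3)3CCOOH to (CH3)3CCOO-: (CH3)3CCOOH → 0.211 mol, (CH3)3CCOO- → 0.695 mol.
pKa = −log(9.7 × 10^-6) = 5.013
pH = pKa + log(n_(CH3)3CCOO-/n_(CH3)3CCOOH) = 5.013 + log(0.695/0.211) = 5.013 + (+0.518)

pH = 5.53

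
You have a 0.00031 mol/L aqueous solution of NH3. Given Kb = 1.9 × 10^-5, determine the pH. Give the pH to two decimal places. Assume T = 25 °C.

NH3 + H2O ⇌ NH4+ + OH-
Kb = [OH-]²/(0.00031 − [OH-]) = 1.9 × 10^-5
Here C₀/Kb ≈ 16.3, so the small-[OH-] approximation fails. Use the quadratic:
[OH-] = (−Kb + √(Kb² + 4·Kb·C₀))/2 = 6.78 × 10^-5 M
pOH = −log(6.78 × 10^-5) = 4.17; pH = 14.00 − 4.17 = 9.83

pH = 9.83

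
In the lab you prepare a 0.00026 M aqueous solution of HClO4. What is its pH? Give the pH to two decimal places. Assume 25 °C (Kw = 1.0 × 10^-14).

HClO4 is a strong acid and dissociates completely, so [H+] = 0.00026 M.
pH = -log(0.00026) = 3.59

pH = 3.59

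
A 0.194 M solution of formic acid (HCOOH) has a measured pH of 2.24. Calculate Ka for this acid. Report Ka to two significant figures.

[H+] = 10^(-2.24) = 5.75 × 10^-3 M
At equilibrium [HA] = 0.194 − 5.75 × 10^-3 = 1.88 × 10^-1 M
Ka = [H+][A-]/[HA] = (5.75 × 10^-3)² / 1.88 × 10^-1 = 1.8 × 10^-4

Ka = 1.8 × 10^-4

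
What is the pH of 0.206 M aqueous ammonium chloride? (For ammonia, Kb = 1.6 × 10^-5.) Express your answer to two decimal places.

NH4+ is the conjugate acid of the weak base NH3.
Ka = Kw/Kb = 1.0×10^-14 / 1.6 × 10^-5 = 6.25 × 10^-10
From the ICE table, Ka = x²/(0.206 − x) = 6.25 × 10^-10.
Since Ka ≪ C₀, x ≈ √(Ka·C₀) = 1.13 × 10^-5 M.
Check: 0.0055% ionized — well under 5%, approximation valid.
pH = −log[H+] = −log(1.13 × 10^-5) = 4.95

pH = 4.95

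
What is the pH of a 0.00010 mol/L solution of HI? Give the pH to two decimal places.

pH = 4.00

HI is a strong acid and dissociates completely, so [H+] = 0.00010 M.
pH = -log(0.0001) = 4.00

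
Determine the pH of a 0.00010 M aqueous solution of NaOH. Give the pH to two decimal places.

NaOH is a strong base; [OH-] = 0.0001 M.
pOH = -log(0.0001) = 4.00
pH = 14.00 - 4.00 = 10.00

pH = 10.00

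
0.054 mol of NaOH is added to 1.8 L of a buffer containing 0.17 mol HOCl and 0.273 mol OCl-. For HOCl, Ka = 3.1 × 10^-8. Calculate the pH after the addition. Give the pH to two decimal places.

pH = 7.96

OH- converts HOCl to OCl-: HOCl → 0.116 mol, OCl- → 0.327 mol.
pKa = −log(3.1 × 10^-8) = 7.509
Henderson–Hasselbalch with mole ratio 0.327/0.116: pH = 7.509 + (+0.450)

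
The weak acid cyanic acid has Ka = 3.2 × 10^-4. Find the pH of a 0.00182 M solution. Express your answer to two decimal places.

pH = 3.21

HOCN ⇌ OCN- + H+
From the ICE table, Ka = x²/(0.00182 − x) = 3.2 × 10^-4.
Here C₀/Ka ≈ 5.69, so the small-x approximation fails. Use the quadratic:
x = [−0.00032 + √(0.00032² + 2.33e-06)]/2 = 6.20 × 10^-4 M
pH = −log(6.20 × 10^-4) = 3.21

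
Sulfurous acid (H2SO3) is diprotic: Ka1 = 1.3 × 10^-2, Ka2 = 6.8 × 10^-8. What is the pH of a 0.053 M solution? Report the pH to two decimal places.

Since Ka1 ≫ Ka2, the first ionization dominates [H+].
Ka1 = x²/(0.053 − x) = 1.3 × 10^-2
Solving the quadratic: x = (−Ka1 + √(Ka1² + 4·Ka1·C₀))/2 = 2.05 × 10^-2 M
pH = −log(2.05 × 10^-2) = 1.69

pH = 1.69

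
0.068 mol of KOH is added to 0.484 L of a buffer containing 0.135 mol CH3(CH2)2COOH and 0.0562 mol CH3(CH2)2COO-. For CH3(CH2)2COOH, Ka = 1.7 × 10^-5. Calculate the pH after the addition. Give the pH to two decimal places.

OH- converts CH3(CH2)2COOH to CH3(CH2)2COO-: CH3(CH2)2COOH → 0.067 mol, CH3(CH2)2COO- → 0.124 mol.
pKa = −log(1.7 × 10^-5) = 4.770
pH = pKa + log(n_CH3(CH2)2COO-/n_CH3(CH2)2COOH) = 4.770 + log(0.124/0.067) = 4.770 + (+0.267)

pH = 5.04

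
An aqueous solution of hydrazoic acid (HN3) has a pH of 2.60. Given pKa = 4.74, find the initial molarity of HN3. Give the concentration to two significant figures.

C₀ = 3.5 × 10^-1 M

[H+] = 10^(-2.60) = 2.51 × 10^-3 M = x
Ka = 10^(−4.74) = 1.82 × 10^-5
Ka = x²/(C₀ − x) ⇒ C₀ = x + x²/Ka
C₀ = 2.51 × 10^-3 + (2.51 × 10^-3)²/(1.82 × 10^-5) = 3.49 × 10^-1 M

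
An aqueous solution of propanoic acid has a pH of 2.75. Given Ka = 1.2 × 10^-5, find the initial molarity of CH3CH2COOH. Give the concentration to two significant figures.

[H+] = 10^(-2.75) = 1.78 × 10^-3 M = x
Ka = x²/(C₀ − x) ⇒ C₀ = x + x²/Ka
C₀ = 1.78 × 10^-3 + (1.78 × 10^-3)²/(1.2 × 10^-5) = 2.66 × 10^-1 M

C₀ = 2.7 × 10^-1 M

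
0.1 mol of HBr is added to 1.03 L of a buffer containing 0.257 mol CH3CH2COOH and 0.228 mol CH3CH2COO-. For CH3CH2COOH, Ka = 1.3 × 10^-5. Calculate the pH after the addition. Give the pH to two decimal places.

After neutralization: n(CH3CH2COOH) = 0.357 mol, n(CH3CH2COO-) = 0.128 mol.
pKa = −log(1.3 × 10^-5) = 4.886
pH = pKa + log([A⁻]/[HA]) = 4.886 + log(0.128/0.357) = 4.886 -0.445

pH = 4.44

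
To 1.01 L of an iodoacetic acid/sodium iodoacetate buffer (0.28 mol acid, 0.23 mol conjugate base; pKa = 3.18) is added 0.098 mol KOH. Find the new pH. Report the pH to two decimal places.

OH- converts ICH2COOH to ICH2COO-: ICH2COOH → 0.182 mol, ICH2COO- → 0.328 mol.
pH = pKa + log(n_ICH2COO-/n_ICH2COOH) = 3.18 + log(0.328/0.182) = 3.18 + (+0.256)

pH = 3.44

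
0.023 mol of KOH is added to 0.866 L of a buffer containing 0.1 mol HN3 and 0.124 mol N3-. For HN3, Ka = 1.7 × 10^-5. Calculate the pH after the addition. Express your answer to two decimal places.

pH = 5.05

OH- converts HN3 to N3-: HN3 → 0.077 mol, N3- → 0.147 mol.
pKa = −log(1.7 × 10^-5) = 4.770
pH = pKa + log(n_N3-/n_HN3) = 4.770 + log(0.147/0.077) = 4.770 + (+0.281)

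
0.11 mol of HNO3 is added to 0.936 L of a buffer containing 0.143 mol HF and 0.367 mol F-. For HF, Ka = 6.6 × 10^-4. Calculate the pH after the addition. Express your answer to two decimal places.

pH = 3.19

Added H+ converts F- to HF: HF → 0.253 mol, F- → 0.257 mol.
pKa = −log(6.6 × 10^-4) = 3.180
pH = pKa + log([A⁻]/[HA]) = 3.180 + log(0.257/0.253) = 3.180 +0.007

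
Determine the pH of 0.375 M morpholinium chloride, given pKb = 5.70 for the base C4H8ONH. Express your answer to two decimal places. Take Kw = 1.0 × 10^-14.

C4H8ONH2+ is the conjugate acid of the weak base C4H8ONH.
Kb = 10^(−5.70) = 2.00 × 10^-6
Ka = Kw/Kb = 1.0×10^-14 / 2.00 × 10^-6 = 5.00 × 10^-9
From the ICE table, Ka = x²/(0.375 − x) = 5.00 × 10^-9.
Neglecting x in the denominator: x = √(5.00 × 10^-9 × 0.375) = 4.33 × 10^-5 M
pH = −log[H+] = −log(4.33 × 10^-5) = 4.36

pH = 4.36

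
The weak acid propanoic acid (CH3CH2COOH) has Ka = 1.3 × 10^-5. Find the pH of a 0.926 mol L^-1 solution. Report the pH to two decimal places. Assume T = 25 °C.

CH3CH2COOH ⇌ CH3CH2COO- + H+
From the ICE table, Ka = [H+]²/(0.926 − [H+]) = 1.3 × 10^-5.
Since Ka ≪ C₀, [H+] ≈ √(Ka·C₀) = 3.47 × 10^-3 M.
pH = −log(3.47 × 10^-3) = 2.46

pH = 2.46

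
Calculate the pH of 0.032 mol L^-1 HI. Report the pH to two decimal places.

pH = 1.49

HI is a strong acid and dissociates completely, so [H+] = 0.032 M.
pH = -log(0.032) = 1.49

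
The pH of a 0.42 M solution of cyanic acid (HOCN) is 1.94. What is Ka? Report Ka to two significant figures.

[H+] = 10^(-1.94) = 1.15 × 10^-2 M
At equilibrium [HA] = 0.42 − 1.15 × 10^-2 = 4.08 × 10^-1 M
Ka = [H+][A-]/[HA] = (1.15 × 10^-2)² / 4.08 × 10^-1 = 3.2 × 10^-4

Ka = 3.2 × 10^-4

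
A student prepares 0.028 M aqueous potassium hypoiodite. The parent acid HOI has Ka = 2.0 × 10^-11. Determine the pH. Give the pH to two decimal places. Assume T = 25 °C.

pH = 11.54

OI- is the conjugate base of the weak acid HOI.
Kb = Kw/Ka = 1.0×10^-14 / 2.0 × 10^-11 = 5.00 × 10^-4
Let x = [OH-] at equilibrium. Kb = x²/(0.028 − x).
x is not negligible relative to C₀; solve x² + 0.0005·x − 1.4e-05 = 0.
x = [−0.0005 + √(0.0005² + 5.6e-05)]/2 = 3.50 × 10^-3 M
pOH = −log(3.50 × 10^-3) = 2.46; pH = 14.00 − 2.46 = 11.54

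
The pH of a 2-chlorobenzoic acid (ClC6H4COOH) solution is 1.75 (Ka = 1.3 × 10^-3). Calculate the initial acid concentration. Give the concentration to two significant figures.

C₀ = 2.6 × 10^-1 M

[H+] = 10^(-1.75) = 1.78 × 10^-2 M = x
Ka = x²/(C₀ − x) ⇒ C₀ = x + x²/Ka
C₀ = 1.78 × 10^-2 + (1.78 × 10^-2)²/(1.3 × 10^-3) = 2.62 × 10^-1 M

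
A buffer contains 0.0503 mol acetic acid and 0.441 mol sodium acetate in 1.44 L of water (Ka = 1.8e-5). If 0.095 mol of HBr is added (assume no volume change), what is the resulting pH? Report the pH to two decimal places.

pH = 5.12

After neutralization: n(CH3COOH) = 0.145 mol, n(CH3COO-) = 0.346 mol.
pKa = −log(1.8 × 10^-5) = 4.745
pH = pKa + log([A⁻]/[HA]) = 4.745 + log(0.346/0.145) = 4.745 +0.378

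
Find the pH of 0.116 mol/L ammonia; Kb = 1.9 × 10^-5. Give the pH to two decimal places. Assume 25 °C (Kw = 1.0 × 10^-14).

pH = 11.17

NH3 + H2O ⇌ NH4+ + OH-
From the ICE table, Kb = [OH-]²/(0.116 − [OH-]) = 1.9 × 10^-5.
Neglecting [OH-] in the denominator: [OH-] = √(1.9 × 10^-5 × 0.116) = 1.48 × 10^-3 M
([OH-]/C₀ = 1.3% < 5%, so the approximation holds.)
pOH = 2.83, so pH = 14.00 − pOH = 11.17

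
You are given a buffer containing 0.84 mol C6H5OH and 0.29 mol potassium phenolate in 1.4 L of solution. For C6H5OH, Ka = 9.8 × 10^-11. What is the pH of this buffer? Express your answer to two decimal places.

pKa = −log(9.8 × 10^-11) = 10.009
Using pH = pKa + log([base]/[acid]) with [base]/[acid] = 0.29/0.84:
pH = 10.009 + (-0.462) = 9.55

pH = 9.55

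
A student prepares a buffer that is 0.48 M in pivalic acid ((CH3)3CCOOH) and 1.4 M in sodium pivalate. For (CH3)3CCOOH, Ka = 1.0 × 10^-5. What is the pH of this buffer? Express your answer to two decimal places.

pKa = −log(1.0 × 10^-5) = 5.000
Henderson–Hasselbalch: pH = pKa + log([(CH3)3CCOO-]/[(CH3)3CCOOH]) = 5.000 + log(1.4/0.48)
pH = 5.000 + (+0.465) = 5.46

pH = 5.46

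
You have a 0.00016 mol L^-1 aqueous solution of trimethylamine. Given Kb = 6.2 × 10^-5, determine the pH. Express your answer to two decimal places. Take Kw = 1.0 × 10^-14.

(CH3)3N + H2O ⇌ (CH3)3NH+ + OH-
Kb = x²/(0.00016 − x) = 6.2 × 10^-5
Here C₀/Kb ≈ 2.58, so the small-x approximation fails. Use the quadratic:
x = [−6.2e-05 + √(6.2e-05² + 3.97e-08)]/2 = 7.33 × 10^-5 M
pOH = 4.13, so pH = 14.00 − pOH = 9.87

pH = 9.87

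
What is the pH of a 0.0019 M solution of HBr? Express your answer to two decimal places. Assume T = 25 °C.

HBr is a strong acid and dissociates completely, so [H+] = 0.0019 M.
pH = -log(0.0019) = 2.72

pH = 2.72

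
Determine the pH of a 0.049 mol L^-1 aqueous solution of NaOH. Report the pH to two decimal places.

NaOH is a strong base; [OH-] = 0.049 M.
pOH = -log(0.049) = 1.31
pH = 14.00 - 1.31 = 12.69

pH = 12.69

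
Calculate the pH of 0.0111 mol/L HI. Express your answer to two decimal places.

pH = 1.95

HI is a strong acid and dissociates completely, so [H+] = 0.0111 M.
pH = -log(0.0111) = 1.95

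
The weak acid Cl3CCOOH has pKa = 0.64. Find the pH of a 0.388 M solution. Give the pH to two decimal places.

pH = 0.69

Cl3CCOOH ⇌ Cl3CCOO- + H+
Ka = 10^(−0.64) = 2.29 × 10^-1
Let x = [H+] at equilibrium. Ka = x²/(0.388 − x).
Here C₀/Ka ≈ 1.69, so the small-x approximation fails. Use the quadratic:
x = [−0.229 + √(0.229² + 0.355)]/2 = 2.05 × 10^-1 M
pH = −log[H+] = −log(2.05 × 10^-1) = 0.69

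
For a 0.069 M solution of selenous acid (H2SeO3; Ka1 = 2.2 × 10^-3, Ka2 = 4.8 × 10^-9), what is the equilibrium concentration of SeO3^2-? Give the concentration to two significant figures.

4.8 × 10^-9 M

First ionization gives [H+] ≈ [HSeO3-] = 1.13 × 10^-2 M.
Second step: Ka2 = [H+][SeO3^2-]/[HSeO3-] ≈ [SeO3^2-] (since [H+] ≈ [HSeO3-]).
So [SeO3^2-] ≈ Ka2.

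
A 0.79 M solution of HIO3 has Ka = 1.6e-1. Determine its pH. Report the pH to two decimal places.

pH = 0.55

HIO3 ⇌ IO3- + H+
Ka = x²/(0.79 − x) = 1.6 × 10^-1
x is not negligible relative to C₀; solve x² + 0.16·x − 0.126 = 0.
x = [−0.16 + √(0.16² + 0.506)]/2 = 2.84 × 10^-1 M
pH = −log(2.84 × 10^-1) = 0.55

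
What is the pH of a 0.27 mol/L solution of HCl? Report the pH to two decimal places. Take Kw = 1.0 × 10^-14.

pH = 0.57

HCl is a strong acid and dissociates completely, so [H+] = 0.27 M.
pH = -log(0.27) = 0.57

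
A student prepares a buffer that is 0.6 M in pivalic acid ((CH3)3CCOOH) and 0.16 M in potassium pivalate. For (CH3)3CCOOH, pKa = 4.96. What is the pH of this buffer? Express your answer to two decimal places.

pH = pKa + log([A⁻]/[HA]) = 4.96 + log(0.16/0.6)
pH = 4.96 + (-0.574) = 4.39

pH = 4.39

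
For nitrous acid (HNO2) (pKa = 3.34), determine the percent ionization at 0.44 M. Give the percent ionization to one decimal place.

HNO2 ⇌ NO2- + H+; let x = [H+] at equilibrium.
Ka = 10^(−3.34) = 4.57 × 10^-4
x ≈ √(Ka·C₀) = √(4.57 × 10^-4 × 0.44) = 1.42 × 10^-2 M
Fraction ionized = 1.42 × 10^-2 / 0.44 = 0.0323 → 3.2%

3.2%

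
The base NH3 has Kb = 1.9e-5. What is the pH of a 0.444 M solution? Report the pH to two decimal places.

NH3 + H2O ⇌ NH4+ + OH-
From the ICE table, Kb = [OH-]²/(0.444 − [OH-]) = 1.9 × 10^-5.
Neglecting [OH-] in the denominator: [OH-] = √(1.9 × 10^-5 × 0.444) = 2.90 × 10^-3 M
Check: 0.65% ionized — well under 5%, approximation valid.
pOH = −log(2.90 × 10^-3) = 2.54; pH = 14.00 − 2.54 = 11.46

pH = 11.46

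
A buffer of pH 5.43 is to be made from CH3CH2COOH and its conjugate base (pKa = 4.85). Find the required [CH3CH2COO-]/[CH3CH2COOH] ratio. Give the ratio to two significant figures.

ratio = 3.8

pH = pKa + log(r) ⇒ log(r) = 5.43 − 4.85 = +0.58
r = [CH3CH2COO-]/[CH3CH2COOH] = 10^(+0.58) = 3.8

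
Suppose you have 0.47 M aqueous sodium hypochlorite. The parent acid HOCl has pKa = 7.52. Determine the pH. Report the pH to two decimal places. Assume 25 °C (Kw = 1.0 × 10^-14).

pH = 10.60

OCl- is the conjugate base of the weak acid HOCl.
Ka = 10^(−7.52) = 3.02 × 10^-8
Kb = Kw/Ka = 1.0×10^-14 / 3.02 × 10^-8 = 3.31 × 10^-7
Kb = x²/(0.47 − x) = 3.31 × 10^-7
Neglecting x in the denominator: x = √(3.31 × 10^-7 × 0.47) = 3.94 × 10^-4 M
Check: 0.084% ionized — well under 5%, approximation valid.
pOH = 3.40, so pH = 14.00 − pOH = 10.60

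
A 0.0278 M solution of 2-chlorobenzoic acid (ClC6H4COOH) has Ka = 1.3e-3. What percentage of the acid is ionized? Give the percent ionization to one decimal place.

19.4%

ClC6H4COOH ⇌ ClC6H4COO- + H+; let x = [H+] at equilibrium.
Ka = x²/(C₀ − x); solving the quadratic gives x = 5.40 × 10^-3 M.
% ionization = x/C₀ × 100% = 5.40 × 10^-3/0.0278 × 100% = 19.4%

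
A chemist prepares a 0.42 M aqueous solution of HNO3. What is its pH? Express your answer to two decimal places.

pH = 0.38

HNO3 is a strong acid and dissociates completely, so [H+] = 0.42 M.
pH = -log(0.42) = 0.38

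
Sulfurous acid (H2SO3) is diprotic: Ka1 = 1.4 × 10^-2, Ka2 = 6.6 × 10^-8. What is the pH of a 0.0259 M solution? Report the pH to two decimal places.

pH = 1.88

Since Ka1 ≫ Ka2, the first ionization dominates [H+].
Ka1 = x²/(0.0259 − x) = 1.4 × 10^-2
Solving the quadratic: x = (−Ka1 + √(Ka1² + 4·Ka1·C₀))/2 = 1.33 × 10^-2 M
pH = −log(1.33 × 10^-2) = 1.88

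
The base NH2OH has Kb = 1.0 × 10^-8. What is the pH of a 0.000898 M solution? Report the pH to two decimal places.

NH2OH + H2O ⇌ NH3OH+ + OH-
From the ICE table, Kb = [OH-]²/(0.000898 − [OH-]) = 1.0 × 10^-8.
Neglecting [OH-] in the denominator: [OH-] = √(1.0 × 10^-8 × 0.000898) = 3.00 × 10^-6 M
pOH = 5.52, so pH = 14.00 − pOH = 8.48

pH = 8.48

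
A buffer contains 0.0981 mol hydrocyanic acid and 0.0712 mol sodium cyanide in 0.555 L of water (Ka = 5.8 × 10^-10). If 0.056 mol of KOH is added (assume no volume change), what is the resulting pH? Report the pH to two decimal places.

pH = 9.72

After neutralization: n(HCN) = 0.0421 mol, n(CN-) = 0.127 mol.
pKa = −log(5.8 × 10^-10) = 9.237
pH = pKa + log([A⁻]/[HA]) = 9.237 + log(0.127/0.0421) = 9.237 +0.480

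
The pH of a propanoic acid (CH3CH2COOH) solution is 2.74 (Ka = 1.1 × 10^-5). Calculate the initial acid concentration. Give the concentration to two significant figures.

[H+] = 10^(-2.74) = 1.82 × 10^-3 M = x
Ka = x²/(C₀ − x) ⇒ C₀ = x + x²/Ka
C₀ = 1.82 × 10^-3 + (1.82 × 10^-3)²/(1.1 × 10^-5) = 3.03 × 10^-1 M

C₀ = 3.0 × 10^-1 M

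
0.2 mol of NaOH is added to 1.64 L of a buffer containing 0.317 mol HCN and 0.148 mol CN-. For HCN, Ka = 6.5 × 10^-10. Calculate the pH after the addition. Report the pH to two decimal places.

OH- converts HCN to CN-: HCN → 0.117 mol, CN- → 0.348 mol.
pKa = −log(6.5 × 10^-10) = 9.187
pH = pKa + log([A⁻]/[HA]) = 9.187 + log(0.348/0.117) = 9.187 +0.473

pH = 9.66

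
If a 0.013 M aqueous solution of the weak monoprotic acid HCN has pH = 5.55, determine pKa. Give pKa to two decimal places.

[H+] = 10^(-5.55) = 2.82 × 10^-6 M
At equilibrium [HA] = 0.013 − 2.82 × 10^-6 = 1.30 × 10^-2 M
Ka = [H+][A-]/[HA] = (2.82 × 10^-6)² / 1.30 × 10^-2 = 6.12 × 10^-10
pKa = -log(6.12 × 10^-10) = 9.21

pKa = 9.21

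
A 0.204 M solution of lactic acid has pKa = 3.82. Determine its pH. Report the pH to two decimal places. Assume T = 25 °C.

pH = 2.26

CH3CH(OH)COOH ⇌ CH3CH(OH)COO- + H+
Ka = 10^(−3.82) = 1.51 × 10^-4
Ka = [H+]²/(0.204 − [H+]) = 1.51 × 10^-4
Since Ka ≪ C₀, [H+] ≈ √(Ka·C₀) = 5.55 × 10^-3 M.
([H+]/C₀ = 2.7% < 5%, so the approximation holds.)
pH = −log[H+] = −log(5.55 × 10^-3) = 2.26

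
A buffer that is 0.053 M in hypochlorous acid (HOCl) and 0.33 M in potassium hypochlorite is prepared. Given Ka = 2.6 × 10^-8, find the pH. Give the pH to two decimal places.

pH = 8.38

pKa = −log(2.6 × 10^-8) = 7.585
Henderson–Hasselbalch: pH = pKa + log([OCl-]/[HOCl]) = 7.585 + log(0.33/0.053)
pH = 7.585 + (+0.794) = 8.38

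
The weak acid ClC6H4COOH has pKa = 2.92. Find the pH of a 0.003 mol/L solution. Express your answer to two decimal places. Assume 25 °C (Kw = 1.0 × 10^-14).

ClC6H4COOH ⇌ ClC6H4COO- + H+
Ka = 10^(−2.92) = 1.20 × 10^-3
Ka = [H+]²/(0.003 − [H+]) = 1.20 × 10^-3
[H+] is not negligible relative to C₀; solve [H+]² + 0.0012·[H+] − 3.6e-06 = 0.
[H+] = (−Ka + √(Ka² + 4·Ka·C₀))/2 = 1.39 × 10^-3 M
pH = −log[H+] = −log(1.39 × 10^-3) = 2.86

pH = 2.86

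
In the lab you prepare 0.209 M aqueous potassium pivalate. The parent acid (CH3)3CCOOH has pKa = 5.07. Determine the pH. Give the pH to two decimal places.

(CH3)3CCOO- is the conjugate base of the weak acid (CH3)3CCOOH.
Ka = 10^(−5.07) = 8.51 × 10^-6
Kb = Kw/Ka = 1.0×10^-14 / 8.51 × 10^-6 = 1.18 × 10^-9
From the ICE table, Kb = [OH-]²/(0.209 − [OH-]) = 1.18 × 10^-9.
Neglecting [OH-] in the denominator: [OH-] = √(1.18 × 10^-9 × 0.209) = 1.57 × 10^-5 M
Check: 0.0075% ionized — well under 5%, approximation valid.
pOH = −log(1.57 × 10^-5) = 4.80; pH = 14.00 − 4.80 = 9.20

pH = 9.20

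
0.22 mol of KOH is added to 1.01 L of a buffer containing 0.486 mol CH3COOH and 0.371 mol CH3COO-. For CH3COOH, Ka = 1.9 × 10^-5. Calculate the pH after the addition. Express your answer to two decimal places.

OH- converts CH3COOH to CH3COO-: CH3COOH → 0.266 mol, CH3COO- → 0.591 mol.
pKa = −log(1.9 × 10^-5) = 4.721
pH = pKa + log(n_CH3COO-/n_CH3COOH) = 4.721 + log(0.591/0.266) = 4.721 + (+0.347)

pH = 5.07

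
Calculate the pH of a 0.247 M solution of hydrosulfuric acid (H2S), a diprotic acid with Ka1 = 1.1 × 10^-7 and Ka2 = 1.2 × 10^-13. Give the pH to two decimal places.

Since Ka1 ≫ Ka2, the first ionization dominates [H+].
Ka1 = x²/(0.247 − x) = 1.1 × 10^-7
x ≈ √(1.1 × 10^-7 × 0.247) = 1.65 × 10^-4 M
pH = −log(1.65 × 10^-4) = 3.78

pH = 3.78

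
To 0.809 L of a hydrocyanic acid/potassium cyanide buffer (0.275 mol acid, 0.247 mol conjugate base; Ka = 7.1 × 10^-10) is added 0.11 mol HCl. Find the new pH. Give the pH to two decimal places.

Added H+ converts CN- to HCN: HCN → 0.385 mol, CN- → 0.137 mol.
pKa = −log(7.1 × 10^-10) = 9.149
pH = pKa + log([A⁻]/[HA]) = 9.149 + log(0.137/0.385) = 9.149 -0.449

pH = 8.70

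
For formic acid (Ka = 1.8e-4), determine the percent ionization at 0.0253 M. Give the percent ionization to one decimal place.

HCOOH ⇌ HCOO- + H+; let x = [H+] at equilibrium.
Ka = x²/(C₀ − x); solving the quadratic gives x = 2.05 × 10^-3 M.
% ionization = x/C₀ × 100% = 2.05 × 10^-3/0.0253 × 100% = 8.1%

8.1%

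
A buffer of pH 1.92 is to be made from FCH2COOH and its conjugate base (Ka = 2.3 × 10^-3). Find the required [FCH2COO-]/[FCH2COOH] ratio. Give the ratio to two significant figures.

pKa = -log(2.3 × 10^-3) = 2.638
pH = pKa + log(r) ⇒ log(r) = 1.92 − 2.638 = -0.718
r = [FCH2COO-]/[FCH2COOH] = 10^(-0.718) = 0.191

ratio = 0.19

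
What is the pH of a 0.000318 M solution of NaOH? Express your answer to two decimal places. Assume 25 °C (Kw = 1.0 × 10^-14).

pH = 10.50

NaOH is a strong base; [OH-] = 0.000318 M.
pOH = -log(0.000318) = 3.50
pH = 14.00 - 3.50 = 10.50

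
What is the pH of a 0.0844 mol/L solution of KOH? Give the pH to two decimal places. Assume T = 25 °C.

KOH is a strong base; [OH-] = 0.0844 M.
pOH = -log(0.0844) = 1.07
pH = 14.00 - 1.07 = 12.93

pH = 12.93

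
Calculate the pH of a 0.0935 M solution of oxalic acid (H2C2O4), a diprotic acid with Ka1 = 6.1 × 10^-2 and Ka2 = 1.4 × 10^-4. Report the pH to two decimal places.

Since Ka1 ≫ Ka2, the first ionization dominates [H+].
Ka1 = x²/(0.0935 − x) = 6.1 × 10^-2
Solving the quadratic: x = (−Ka1 + √(Ka1² + 4·Ka1·C₀))/2 = 5.09 × 10^-2 M
pH = −log(5.09 × 10^-2) = 1.29

pH = 1.29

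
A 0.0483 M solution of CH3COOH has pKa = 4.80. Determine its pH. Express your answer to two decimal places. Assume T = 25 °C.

CH3COOH ⇌ CH3COO- + H+
Ka = 10^(−4.80) = 1.58 × 10^-5
Ka = [H+]²/(0.0483 − [H+]) = 1.58 × 10^-5
Since Ka ≪ C₀, [H+] ≈ √(Ka·C₀) = 8.74 × 10^-4 M.
([H+]/C₀ = 1.8% < 5%, so the approximation holds.)
pH = −log(8.74 × 10^-4) = 3.06

pH = 3.06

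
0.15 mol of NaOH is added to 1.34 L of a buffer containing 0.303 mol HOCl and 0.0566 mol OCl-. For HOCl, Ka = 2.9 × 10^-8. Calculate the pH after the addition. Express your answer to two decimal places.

pH = 7.67

After neutralization: n(HOCl) = 0.153 mol, n(OCl-) = 0.207 mol.
pKa = −log(2.9 × 10^-8) = 7.538
Henderson–Hasselbalch with mole ratio 0.207/0.153: pH = 7.538 + (+0.131)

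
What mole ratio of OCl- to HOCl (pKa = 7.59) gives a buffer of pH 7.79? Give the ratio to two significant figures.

pH = pKa + log(r) ⇒ log(r) = 7.79 − 7.59 = +0.20
r = [OCl-]/[HOCl] = 10^(+0.20) = 1.58

ratio = 1.6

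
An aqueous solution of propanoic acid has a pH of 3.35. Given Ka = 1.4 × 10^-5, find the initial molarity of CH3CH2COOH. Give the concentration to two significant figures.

[H+] = 10^(-3.35) = 4.47 × 10^-4 M = x
Ka = x²/(C₀ − x) ⇒ C₀ = x + x²/Ka
C₀ = 4.47 × 10^-4 + (4.47 × 10^-4)²/(1.4 × 10^-5) = 1.47 × 10^-2 M

C₀ = 1.5 × 10^-2 M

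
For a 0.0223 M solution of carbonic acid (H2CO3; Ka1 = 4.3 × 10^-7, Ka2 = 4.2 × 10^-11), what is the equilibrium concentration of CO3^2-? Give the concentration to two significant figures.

First ionization gives [H+] ≈ [HCO3-] = 9.79 × 10^-5 M.
Second step: Ka2 = [H+][CO3^2-]/[HCO3-] ≈ [CO3^2-] (since [H+] ≈ [HCO3-]).
So [CO3^2-] ≈ Ka2.

4.2 × 10^-11 M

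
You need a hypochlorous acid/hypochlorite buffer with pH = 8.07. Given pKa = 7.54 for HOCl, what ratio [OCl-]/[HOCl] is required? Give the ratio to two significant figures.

ratio = 3.4

pH = pKa + log(r) ⇒ log(r) = 8.07 − 7.54 = +0.53
r = [OCl-]/[HOCl] = 10^(+0.53) = 3.39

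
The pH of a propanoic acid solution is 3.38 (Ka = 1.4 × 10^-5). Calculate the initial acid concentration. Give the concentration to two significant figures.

C₀ = 1.3 × 10^-2 M

[H+] = 10^(-3.38) = 4.17 × 10^-4 M = x
Ka = x²/(C₀ − x) ⇒ C₀ = x + x²/Ka
C₀ = 4.17 × 10^-4 + (4.17 × 10^-4)²/(1.4 × 10^-5) = 1.28 × 10^-2 M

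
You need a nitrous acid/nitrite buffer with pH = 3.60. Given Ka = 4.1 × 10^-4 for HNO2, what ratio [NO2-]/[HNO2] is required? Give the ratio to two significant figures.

ratio = 1.6

pKa = -log(4.1 × 10^-4) = 3.387
pH = pKa + log(r) ⇒ log(r) = 3.60 − 3.387 = +0.213
r = [NO2-]/[HNO2] = 10^(+0.213) = 1.63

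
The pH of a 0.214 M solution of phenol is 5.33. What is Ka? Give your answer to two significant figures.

Ka = 1.0 × 10^-10

[H+] = 10^(-5.33) = 4.68 × 10^-6 M
At equilibrium [HA] = 0.214 − 4.68 × 10^-6 = 2.14 × 10^-1 M
Ka = [H+][A-]/[HA] = (4.68 × 10^-6)² / 2.14 × 10^-1 = 1.0 × 10^-10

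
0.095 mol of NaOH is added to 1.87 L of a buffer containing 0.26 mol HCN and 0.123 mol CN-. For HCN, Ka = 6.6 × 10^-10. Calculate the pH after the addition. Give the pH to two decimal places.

pH = 9.30

After neutralization: n(HCN) = 0.165 mol, n(CN-) = 0.218 mol.
pKa = −log(6.6 × 10^-10) = 9.180
pH = pKa + log(n_CN-/n_HCN) = 9.180 + log(0.218/0.165) = 9.180 + (+0.121)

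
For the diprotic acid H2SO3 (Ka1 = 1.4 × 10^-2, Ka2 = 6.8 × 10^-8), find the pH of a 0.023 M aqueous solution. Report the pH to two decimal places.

pH = 1.91

Since Ka1 ≫ Ka2, the first ionization dominates [H+].
Ka1 = x²/(0.023 − x) = 1.4 × 10^-2
Solving the quadratic: x = (−Ka1 + √(Ka1² + 4·Ka1·C₀))/2 = 1.23 × 10^-2 M
pH = −log(1.23 × 10^-2) = 1.91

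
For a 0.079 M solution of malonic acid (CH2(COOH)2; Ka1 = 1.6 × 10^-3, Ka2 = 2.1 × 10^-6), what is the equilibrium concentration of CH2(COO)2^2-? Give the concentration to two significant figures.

First ionization gives [H+] ≈ [CH2(COOH)COO-] = 1.05 × 10^-2 M.
Second step: Ka2 = [H+][CH2(COO)2^2-]/[CH2(COOH)COO-] ≈ [CH2(COO)2^2-] (since [H+] ≈ [CH2(COOH)COO-]).
So [CH2(COO)2^2-] ≈ Ka2.

2.1 × 10^-6 M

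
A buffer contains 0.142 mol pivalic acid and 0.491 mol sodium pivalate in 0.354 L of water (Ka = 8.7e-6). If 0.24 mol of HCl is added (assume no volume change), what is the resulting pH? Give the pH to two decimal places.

pH = 4.88

Added H+ converts (CH3)3CCOO- to (CH3)3CCOOH: (CH3)3CCOOH → 0.382 mol, (CH3)3CCOO- → 0.251 mol.
pKa = −log(8.7 × 10^-6) = 5.060
Henderson–Hasselbalch with mole ratio 0.251/0.382: pH = 5.060 + (-0.182)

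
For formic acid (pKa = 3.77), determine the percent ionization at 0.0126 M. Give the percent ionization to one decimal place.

HCOOH ⇌ HCOO- + H+; let x = [H+] at equilibrium.
Ka = 10^(−3.77) = 1.70 × 10^-4
Solve x² + 0.00017x − 2.14e-06 = 0 → x = 1.38 × 10^-3 M
% ionization = x/C₀ × 100% = 1.38 × 10^-3/0.0126 × 100% = 11.0%

11.0%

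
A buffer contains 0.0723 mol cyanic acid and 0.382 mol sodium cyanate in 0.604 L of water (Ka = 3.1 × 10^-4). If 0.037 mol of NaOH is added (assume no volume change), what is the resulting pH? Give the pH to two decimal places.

pH = 4.58

OH- converts HOCN to OCN-: HOCN → 0.0353 mol, OCN- → 0.419 mol.
pKa = −log(3.1 × 10^-4) = 3.509
Henderson–Hasselbalch with mole ratio 0.419/0.0353: pH = 3.509 + (+1.074)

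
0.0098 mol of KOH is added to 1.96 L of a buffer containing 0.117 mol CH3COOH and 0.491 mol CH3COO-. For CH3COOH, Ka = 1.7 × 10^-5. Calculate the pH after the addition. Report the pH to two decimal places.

pH = 5.44

OH- converts CH3COOH to CH3COO-: CH3COOH → 0.107 mol, CH3COO- → 0.501 mol.
pKa = −log(1.7 × 10^-5) = 4.770
Henderson–Hasselbalch with mole ratio 0.501/0.107: pH = 4.770 + (+0.670)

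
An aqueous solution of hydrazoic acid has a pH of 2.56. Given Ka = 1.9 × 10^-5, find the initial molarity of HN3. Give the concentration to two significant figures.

[H+] = 10^(-2.56) = 2.75 × 10^-3 M = x
Ka = x²/(C₀ − x) ⇒ C₀ = x + x²/Ka
C₀ = 2.75 × 10^-3 + (2.75 × 10^-3)²/(1.9 × 10^-5) = 4.01 × 10^-1 M

C₀ = 4.0 × 10^-1 M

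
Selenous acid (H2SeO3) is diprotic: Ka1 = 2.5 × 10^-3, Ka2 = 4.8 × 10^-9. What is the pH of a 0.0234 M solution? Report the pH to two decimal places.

Since Ka1 ≫ Ka2, the first ionization dominates [H+].
Ka1 = x²/(0.0234 − x) = 2.5 × 10^-3
Solving the quadratic: x = (−Ka1 + √(Ka1² + 4·Ka1·C₀))/2 = 6.50 × 10^-3 M
pH = −log(6.50 × 10^-3) = 2.19

pH = 2.19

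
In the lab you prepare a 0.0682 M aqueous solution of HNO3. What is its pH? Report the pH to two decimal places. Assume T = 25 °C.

pH = 1.17

HNO3 is a strong acid and dissociates completely, so [H+] = 0.0682 M.
pH = -log(0.0682) = 1.17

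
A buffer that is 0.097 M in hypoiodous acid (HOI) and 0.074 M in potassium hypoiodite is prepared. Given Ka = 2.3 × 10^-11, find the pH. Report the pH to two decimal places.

pKa = −log(2.3 × 10^-11) = 10.638
Using pH = pKa + log([base]/[acid]) with [base]/[acid] = 0.074/0.097:
pH = 10.638 + (-0.118) = 10.52

pH = 10.52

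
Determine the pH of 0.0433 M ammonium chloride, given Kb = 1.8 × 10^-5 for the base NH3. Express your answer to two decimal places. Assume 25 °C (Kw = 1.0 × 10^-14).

NH4+ is the conjugate acid of the weak base NH3.
Ka = Kw/Kb = 1.0×10^-14 / 1.8 × 10^-5 = 5.56 × 10^-10
From the ICE table, Ka = [H+]²/(0.0433 − [H+]) = 5.56 × 10^-10.
Since Ka ≪ C₀, [H+] ≈ √(Ka·C₀) = 4.91 × 10^-6 M.
Check: 0.011% ionized — well under 5%, approximation valid.
pH = −log[H+] = −log(4.91 × 10^-6) = 5.31

pH = 5.31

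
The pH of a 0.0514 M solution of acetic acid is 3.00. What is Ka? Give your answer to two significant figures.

Ka = 2.0 × 10^-5

[H+] = 10^(-3.00) = 1.00 × 10^-3 M
At equilibrium [HA] = 0.0514 − 1.00 × 10^-3 = 5.04 × 10^-2 M
Ka = [H+][A-]/[HA] = (1.00 × 10^-3)² / 5.04 × 10^-2 = 2.0 × 10^-5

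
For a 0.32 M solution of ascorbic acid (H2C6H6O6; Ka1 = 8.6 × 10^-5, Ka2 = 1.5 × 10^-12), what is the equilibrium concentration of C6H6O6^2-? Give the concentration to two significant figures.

First ionization gives [H+] ≈ [HC6H6O6-] = 5.25 × 10^-3 M.
Second step: Ka2 = [H+][C6H6O6^2-]/[HC6H6O6-] ≈ [C6H6O6^2-] (since [H+] ≈ [HC6H6O6-]).
So [C6H6O6^2-] ≈ Ka2.

1.5 × 10^-12 M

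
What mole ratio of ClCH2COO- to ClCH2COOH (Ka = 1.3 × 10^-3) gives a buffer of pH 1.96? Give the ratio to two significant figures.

ratio = 0.12

pKa = -log(1.3 × 10^-3) = 2.886
pH = pKa + log(r) ⇒ log(r) = 1.96 − 2.886 = -0.926
r = [ClCH2COO-]/[ClCH2COOH] = 10^(-0.926) = 0.119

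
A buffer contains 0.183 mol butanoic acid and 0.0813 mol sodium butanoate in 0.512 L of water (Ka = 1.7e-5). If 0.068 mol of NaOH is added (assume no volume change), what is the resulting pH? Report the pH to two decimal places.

pH = 4.88

OH- converts CH3(CH2)2COOH to CH3(CH2)2COO-: CH3(CH2)2COOH → 0.115 mol, CH3(CH2)2COO- → 0.149 mol.
pKa = −log(1.7 × 10^-5) = 4.770
pH = pKa + log([A⁻]/[HA]) = 4.770 + log(0.149/0.115) = 4.770 +0.112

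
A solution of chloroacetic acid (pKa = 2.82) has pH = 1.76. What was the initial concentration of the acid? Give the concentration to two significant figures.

[H+] = 10^(-1.76) = 1.74 × 10^-2 M = x
Ka = 10^(−2.82) = 1.51 × 10^-3
Ka = x²/(C₀ − x) ⇒ C₀ = x + x²/Ka
C₀ = 1.74 × 10^-2 + (1.74 × 10^-2)²/(1.51 × 10^-3) = 2.18 × 10^-1 M

C₀ = 2.2 × 10^-1 M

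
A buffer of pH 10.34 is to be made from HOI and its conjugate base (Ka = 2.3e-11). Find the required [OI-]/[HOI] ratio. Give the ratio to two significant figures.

pKa = -log(2.3 × 10^-11) = 10.638
pH = pKa + log(r) ⇒ log(r) = 10.34 − 10.638 = -0.298
r = [OI-]/[HOI] = 10^(-0.298) = 0.504

ratio = 0.50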